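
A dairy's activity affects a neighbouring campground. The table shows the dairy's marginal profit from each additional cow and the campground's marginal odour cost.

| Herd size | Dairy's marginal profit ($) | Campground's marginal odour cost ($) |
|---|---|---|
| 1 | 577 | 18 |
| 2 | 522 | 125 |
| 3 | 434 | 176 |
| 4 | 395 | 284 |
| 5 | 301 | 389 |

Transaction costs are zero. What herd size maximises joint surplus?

Bargaining reaches the level where marginal profit last exceeds marginal odour cost.
That holds through level 4 (395 ≥ 284) but not at 5 (301 < 389).

4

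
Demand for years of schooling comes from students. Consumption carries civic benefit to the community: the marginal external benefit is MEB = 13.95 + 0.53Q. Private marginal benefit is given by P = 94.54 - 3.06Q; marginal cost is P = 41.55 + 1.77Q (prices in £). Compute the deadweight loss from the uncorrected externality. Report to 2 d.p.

DWL = £45.42

Market equilibrium (private): 41.55 + 1.77Q = 94.54 - 3.06Q → Q_m = 10.9710.
Social marginal benefit = demand + MEB = 108.49 - 2.53Q.
Set SMB = MC: 108.49 - 2.53Q = 41.55 + 1.77Q → Q* = 15.5674.
Height of the DWL triangle at Q_m is SMB(Q_m) − MC(Q_m) = MEB(Q_m) = 19.7646.
DWL = ½ × 4.5964 × 19.7646 = 45.4230.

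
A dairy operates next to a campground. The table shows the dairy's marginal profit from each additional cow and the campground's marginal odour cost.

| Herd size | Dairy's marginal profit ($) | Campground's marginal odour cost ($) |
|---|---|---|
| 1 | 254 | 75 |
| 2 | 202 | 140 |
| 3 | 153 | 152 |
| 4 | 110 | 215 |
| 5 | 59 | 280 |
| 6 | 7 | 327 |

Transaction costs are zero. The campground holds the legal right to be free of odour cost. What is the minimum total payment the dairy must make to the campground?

$367

Efficient level: marginal profit ≥ marginal odour cost through level 3, so k* = 3.
With the campground holding the right, the dairy must at least compensate total damage at k*: 75 + 140 + 152 = 367.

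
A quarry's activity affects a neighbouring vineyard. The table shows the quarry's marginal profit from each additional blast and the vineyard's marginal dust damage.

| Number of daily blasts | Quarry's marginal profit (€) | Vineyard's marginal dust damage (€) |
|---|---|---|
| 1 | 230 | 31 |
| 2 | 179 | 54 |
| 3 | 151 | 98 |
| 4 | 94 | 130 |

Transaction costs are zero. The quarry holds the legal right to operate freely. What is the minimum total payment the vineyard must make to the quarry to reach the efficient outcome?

€94

Left alone the quarry would choose level 4 (marginal profit stays positive).
Efficient level: k* = 3 (marginal profit ≥ marginal dust damage through 3).
The vineyard must at least cover the quarry's forgone profit from cutting 4→3: 94 = 94.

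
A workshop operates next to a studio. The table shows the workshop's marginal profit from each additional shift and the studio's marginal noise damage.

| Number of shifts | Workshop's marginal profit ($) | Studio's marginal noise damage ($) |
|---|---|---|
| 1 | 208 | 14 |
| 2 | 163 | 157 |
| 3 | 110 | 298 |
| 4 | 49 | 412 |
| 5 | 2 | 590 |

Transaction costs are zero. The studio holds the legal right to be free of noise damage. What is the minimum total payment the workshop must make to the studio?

Efficient level: marginal profit ≥ marginal noise damage through level 2, so k* = 2.
With the studio holding the right, the workshop must at least compensate total damage at k*: 14 + 157 = 171.

$171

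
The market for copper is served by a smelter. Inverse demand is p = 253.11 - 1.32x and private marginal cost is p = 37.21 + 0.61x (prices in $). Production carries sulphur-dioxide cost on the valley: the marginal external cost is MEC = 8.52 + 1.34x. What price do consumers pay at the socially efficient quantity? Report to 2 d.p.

P = $169.40

Social marginal cost = private MC + MEC = 45.73 + 1.95x.
Set SMC = demand: 45.73 + 1.95x = 253.11 - 1.32x → x* = 63.4190.
Consumer price on the demand curve at x*: 253.11 − 1.32×63.4190 = 169.3969.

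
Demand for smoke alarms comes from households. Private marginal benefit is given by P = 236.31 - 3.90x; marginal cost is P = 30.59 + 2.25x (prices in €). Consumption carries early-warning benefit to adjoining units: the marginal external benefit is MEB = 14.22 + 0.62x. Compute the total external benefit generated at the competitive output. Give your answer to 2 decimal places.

€822.53

Market equilibrium (private): 30.59 + 2.25x = 236.31 - 3.90x → x_m = 33.4504.
Total external benefit = ∫₀^{x_m} (14.22 + 0.62x) dx = 14.22×33.4504 + ½×0.62×33.4504² = 822.5328.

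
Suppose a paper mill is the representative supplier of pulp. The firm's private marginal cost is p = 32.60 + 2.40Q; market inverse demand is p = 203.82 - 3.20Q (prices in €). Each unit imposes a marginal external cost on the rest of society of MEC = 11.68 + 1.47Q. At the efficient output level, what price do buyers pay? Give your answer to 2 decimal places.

Social marginal cost = private MC + MEC = 44.28 + 3.87Q.
Set SMC = demand: 44.28 + 3.87Q = 203.82 - 3.20Q → Q* = 22.5658.
Consumer price on the demand curve at Q*: 203.82 − 3.20×22.5658 = 131.6094.

P = €131.61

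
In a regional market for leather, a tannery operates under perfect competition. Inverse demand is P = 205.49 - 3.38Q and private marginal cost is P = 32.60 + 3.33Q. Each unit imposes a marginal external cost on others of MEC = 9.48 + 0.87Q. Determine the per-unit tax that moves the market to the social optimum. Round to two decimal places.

Social marginal cost = private MC + MEC = 42.08 + 4.20Q.
Set SMC = demand: 42.08 + 4.20Q = 205.49 - 3.38Q → Q* = 21.5580.
The Pigouvian tax equals MEC at Q*: 9.48 + 0.87×21.5580 = 28.2355.

tax = 28.24 per unit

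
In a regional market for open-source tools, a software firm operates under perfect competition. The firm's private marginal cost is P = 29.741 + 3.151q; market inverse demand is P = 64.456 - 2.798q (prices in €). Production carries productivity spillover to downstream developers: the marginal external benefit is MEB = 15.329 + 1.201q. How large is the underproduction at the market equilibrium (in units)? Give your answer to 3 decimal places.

4.705 units

Market equilibrium (private): 29.741 + 3.151q = 64.456 - 2.798q → q_m = 5.8354.
Social marginal cost = private MC − MEB = 14.412 + 1.950q.
Set SMC = demand: 14.412 + 1.950q = 64.456 - 2.798q → q* = 10.5400.
Gap = |5.8354 − 10.5400| = 4.7046.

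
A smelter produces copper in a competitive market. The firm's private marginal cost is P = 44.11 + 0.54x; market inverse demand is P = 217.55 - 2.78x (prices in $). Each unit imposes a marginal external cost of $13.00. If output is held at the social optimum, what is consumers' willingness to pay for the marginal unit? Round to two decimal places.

Social marginal cost = private MC + MEC = 57.11 + 0.54x.
Set SMC = demand: 57.11 + 0.54x = 217.55 - 2.78x → x* = 48.3253.
Consumer price on the demand curve at x*: 217.55 − 2.78×48.3253 = 83.2057.

P = $83.21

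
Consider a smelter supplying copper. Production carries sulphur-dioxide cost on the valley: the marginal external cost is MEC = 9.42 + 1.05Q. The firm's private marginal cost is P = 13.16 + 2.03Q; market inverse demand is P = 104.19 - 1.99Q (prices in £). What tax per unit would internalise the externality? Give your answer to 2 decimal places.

tax = £26.32 per unit

Social marginal cost = private MC + MEC = 22.58 + 3.08Q.
Set SMC = demand: 22.58 + 3.08Q = 104.19 - 1.99Q → Q* = 16.0966.
The Pigouvian tax equals MEC at Q*: 9.42 + 1.05×16.0966 = 26.3214.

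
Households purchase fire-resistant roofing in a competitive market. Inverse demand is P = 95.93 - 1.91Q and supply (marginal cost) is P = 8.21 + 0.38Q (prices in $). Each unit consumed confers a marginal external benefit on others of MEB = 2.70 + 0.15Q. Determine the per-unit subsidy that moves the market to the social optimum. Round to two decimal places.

subsidy = $9.04 per unit

Social marginal benefit = demand + MEB = 98.63 - 1.76Q.
Set SMB = MC: 98.63 - 1.76Q = 8.21 + 0.38Q → Q* = 42.2523.
The Pigouvian subsidy equals MEB at Q*: 2.70 + 0.15×42.2523 = 9.0378.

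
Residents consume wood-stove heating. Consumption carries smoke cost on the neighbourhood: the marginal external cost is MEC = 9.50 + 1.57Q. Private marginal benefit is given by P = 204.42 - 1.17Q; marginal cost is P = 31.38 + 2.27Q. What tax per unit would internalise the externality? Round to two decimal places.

tax = 60.75 per unit

Social marginal benefit = demand − MEC = 194.92 - 2.74Q.
Set SMB = MC: 194.92 - 2.74Q = 31.38 + 2.27Q → Q* = 32.6427.
The Pigouvian tax equals MEC at Q*: 9.50 + 1.57×32.6427 = 60.7490.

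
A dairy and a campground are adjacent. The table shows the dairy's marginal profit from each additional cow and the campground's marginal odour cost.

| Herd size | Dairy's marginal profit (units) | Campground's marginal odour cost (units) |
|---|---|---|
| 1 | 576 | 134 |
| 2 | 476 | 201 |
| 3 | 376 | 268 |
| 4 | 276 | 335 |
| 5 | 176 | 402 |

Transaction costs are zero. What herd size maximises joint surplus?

Bargaining reaches the level where marginal profit last exceeds marginal odour cost.
That holds through level 3 (376 ≥ 268) but not at 4 (276 < 335).

3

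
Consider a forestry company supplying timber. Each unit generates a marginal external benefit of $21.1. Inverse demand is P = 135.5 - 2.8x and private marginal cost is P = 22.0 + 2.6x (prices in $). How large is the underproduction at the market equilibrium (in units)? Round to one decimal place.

3.9 units

Market equilibrium (private): 22.0 + 2.6x = 135.5 - 2.8x → x_m = 21.0185.
Social marginal cost = private MC − MEB = 0.9 + 2.6x.
Set SMC = demand: 0.9 + 2.6x = 135.5 - 2.8x → x* = 24.9259.
Gap = |21.0185 − 24.9259| = 3.9074.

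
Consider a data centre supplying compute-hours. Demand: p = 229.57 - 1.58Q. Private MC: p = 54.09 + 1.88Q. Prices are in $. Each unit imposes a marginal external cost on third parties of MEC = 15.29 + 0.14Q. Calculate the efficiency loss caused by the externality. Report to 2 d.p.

DWL = $69.63

Market equilibrium (private): 54.09 + 1.88Q = 229.57 - 1.58Q → Q_m = 50.7168.
Social marginal cost = private MC + MEC = 69.38 + 2.02Q.
Set SMC = demand: 69.38 + 2.02Q = 229.57 - 1.58Q → Q* = 44.4972.
Height of the DWL triangle at Q_m is SMC(Q_m) − demand(Q_m) = MEC(Q_m) = 22.3903.
DWL = ½ × 6.2196 × 22.3903 = 69.6294.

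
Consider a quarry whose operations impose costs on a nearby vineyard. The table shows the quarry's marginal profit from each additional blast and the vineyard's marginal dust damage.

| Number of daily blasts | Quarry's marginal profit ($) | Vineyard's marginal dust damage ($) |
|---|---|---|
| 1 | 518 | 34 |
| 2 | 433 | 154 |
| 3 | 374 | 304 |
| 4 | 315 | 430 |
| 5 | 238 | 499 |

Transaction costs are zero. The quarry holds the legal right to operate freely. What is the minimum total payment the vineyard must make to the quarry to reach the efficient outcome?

Left alone the quarry would choose level 5 (marginal profit stays positive).
Efficient level: k* = 3 (marginal profit ≥ marginal dust damage through 3).
The vineyard must at least cover the quarry's forgone profit from cutting 5→3: 315 + 238 = 553.

$553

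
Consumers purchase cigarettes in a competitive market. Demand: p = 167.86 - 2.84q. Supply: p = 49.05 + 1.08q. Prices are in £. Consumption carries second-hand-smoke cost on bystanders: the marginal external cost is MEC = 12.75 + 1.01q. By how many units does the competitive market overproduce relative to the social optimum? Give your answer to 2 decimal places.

Market equilibrium (private): 49.05 + 1.08q = 167.86 - 2.84q → q_m = 30.3087.
Social marginal benefit = demand − MEC = 155.11 - 3.85q.
Set SMB = MC: 155.11 - 3.85q = 49.05 + 1.08q → q* = 21.5132.
Gap = |30.3087 − 21.5132| = 8.7955.

8.80 units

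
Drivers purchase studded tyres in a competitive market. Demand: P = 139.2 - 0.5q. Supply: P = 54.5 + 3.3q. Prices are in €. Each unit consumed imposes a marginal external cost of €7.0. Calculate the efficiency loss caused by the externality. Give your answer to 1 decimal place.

Market equilibrium (private): 54.5 + 3.3q = 139.2 - 0.5q → q_m = 22.2895.
Social marginal benefit = demand − MEC = 132.2 - 0.5q.
Set SMB = MC: 132.2 - 0.5q = 54.5 + 3.3q → q* = 20.4474.
Height of the DWL triangle at q_m is MC(q_m) − SMB(q_m) = MEC(q_m) = 7.0000.
DWL = ½ × 1.8421 × 7.0000 = 6.4474.

DWL = €6.4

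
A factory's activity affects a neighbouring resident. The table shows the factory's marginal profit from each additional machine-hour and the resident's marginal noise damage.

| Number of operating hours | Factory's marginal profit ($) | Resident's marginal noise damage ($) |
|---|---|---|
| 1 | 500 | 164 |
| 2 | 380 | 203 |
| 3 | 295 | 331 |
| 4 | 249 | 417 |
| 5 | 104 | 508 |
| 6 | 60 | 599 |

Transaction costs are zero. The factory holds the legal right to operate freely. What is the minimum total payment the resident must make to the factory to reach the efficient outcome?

$708

Left alone the factory would choose level 6 (marginal profit stays positive).
Efficient level: k* = 2 (marginal profit ≥ marginal noise damage through 2).
The resident must at least cover the factory's forgone profit from cutting 6→2: 295 + 249 + 104 + 60 = 708.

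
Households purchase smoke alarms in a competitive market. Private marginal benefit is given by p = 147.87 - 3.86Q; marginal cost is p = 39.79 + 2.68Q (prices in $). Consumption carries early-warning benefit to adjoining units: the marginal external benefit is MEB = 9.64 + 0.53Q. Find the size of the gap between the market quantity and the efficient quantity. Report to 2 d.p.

3.06 units

Market equilibrium (private): 39.79 + 2.68Q = 147.87 - 3.86Q → Q_m = 16.5260.
Social marginal benefit = demand + MEB = 157.51 - 3.33Q.
Set SMB = MC: 157.51 - 3.33Q = 39.79 + 2.68Q → Q* = 19.5874.
Gap = |16.5260 − 19.5874| = 3.0614.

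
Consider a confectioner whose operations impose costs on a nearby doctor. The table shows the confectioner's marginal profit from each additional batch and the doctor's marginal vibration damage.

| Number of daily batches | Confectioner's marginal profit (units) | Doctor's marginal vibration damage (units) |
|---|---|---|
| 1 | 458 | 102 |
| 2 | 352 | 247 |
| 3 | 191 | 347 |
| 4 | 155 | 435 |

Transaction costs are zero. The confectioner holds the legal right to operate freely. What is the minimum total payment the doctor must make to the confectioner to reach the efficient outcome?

346

Left alone the confectioner would choose level 4 (marginal profit stays positive).
Efficient level: k* = 2 (marginal profit ≥ marginal vibration damage through 2).
The doctor must at least cover the confectioner's forgone profit from cutting 4→2: 191 + 155 = 346.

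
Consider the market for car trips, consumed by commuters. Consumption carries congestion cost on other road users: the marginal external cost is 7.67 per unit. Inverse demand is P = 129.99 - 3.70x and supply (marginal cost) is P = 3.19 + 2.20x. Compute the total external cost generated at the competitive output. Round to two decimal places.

164.84

Market equilibrium (private): 3.19 + 2.20x = 129.99 - 3.70x → x_m = 21.4915.
Total external cost = MEC × x_m = 7.67 × 21.4915 = 164.8398.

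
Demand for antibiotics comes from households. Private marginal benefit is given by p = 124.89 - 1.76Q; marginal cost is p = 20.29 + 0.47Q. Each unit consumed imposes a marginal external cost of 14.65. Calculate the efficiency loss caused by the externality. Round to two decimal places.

Market equilibrium (private): 20.29 + 0.47Q = 124.89 - 1.76Q → Q_m = 46.9058.
Social marginal benefit = demand − MEC = 110.24 - 1.76Q.
Set SMB = MC: 110.24 - 1.76Q = 20.29 + 0.47Q → Q* = 40.3363.
The loss is the area between SMB and MC from Q* to Q_m; with linear curves that's a triangle of height MEC(Q_m).
DWL = ½ × 6.5695 × 14.6500 = 48.1216.

DWL = 48.12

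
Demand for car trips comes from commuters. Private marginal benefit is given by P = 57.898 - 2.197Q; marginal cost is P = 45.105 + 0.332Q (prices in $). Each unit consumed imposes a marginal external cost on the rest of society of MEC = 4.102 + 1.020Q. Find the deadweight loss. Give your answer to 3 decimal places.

Market equilibrium (private): 45.105 + 0.332Q = 57.898 - 2.197Q → Q_m = 5.0585.
Social marginal benefit = demand − MEC = 53.796 - 3.217Q.
Set SMB = MC: 53.796 - 3.217Q = 45.105 + 0.332Q → Q* = 2.4489.
The welfare-loss triangle has base |Q_m − Q*| and height MEC(Q_m) (the vertical gap between SMB and MC is zero at Q* and MEC at Q_m).
DWL = ½ × 2.6096 × 9.2617 = 12.0847.

DWL = $12.085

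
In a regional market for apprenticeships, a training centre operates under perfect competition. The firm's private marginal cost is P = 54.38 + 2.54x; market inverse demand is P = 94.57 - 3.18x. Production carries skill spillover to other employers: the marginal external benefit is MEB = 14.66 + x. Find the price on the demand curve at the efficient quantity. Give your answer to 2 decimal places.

P = 57.62

Social marginal cost = private MC − MEB = 39.72 + 1.54x.
Set SMC = demand: 39.72 + 1.54x = 94.57 - 3.18x → x* = 11.6208.
Consumer price on the demand curve at x*: 94.57 − 3.18×11.6208 = 57.6159.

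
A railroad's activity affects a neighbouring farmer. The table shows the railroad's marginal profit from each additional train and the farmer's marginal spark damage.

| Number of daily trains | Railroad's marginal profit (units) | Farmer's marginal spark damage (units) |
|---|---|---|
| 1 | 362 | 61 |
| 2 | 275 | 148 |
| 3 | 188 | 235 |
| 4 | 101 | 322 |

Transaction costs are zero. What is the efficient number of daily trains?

Bargaining reaches the level where marginal profit last exceeds marginal spark damage.
That holds through level 2 (275 ≥ 148) but not at 3 (188 < 235).

2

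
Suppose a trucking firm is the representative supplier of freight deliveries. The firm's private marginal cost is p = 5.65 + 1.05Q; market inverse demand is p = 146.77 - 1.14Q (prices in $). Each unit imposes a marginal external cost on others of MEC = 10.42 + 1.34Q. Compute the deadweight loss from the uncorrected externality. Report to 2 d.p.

Market equilibrium (private): 5.65 + 1.05Q = 146.77 - 1.14Q → Q_m = 64.4384.
Social marginal cost = private MC + MEC = 16.07 + 2.39Q.
Set SMC = demand: 16.07 + 2.39Q = 146.77 - 1.14Q → Q* = 37.0255.
The welfare-loss triangle has base |Q_m − Q*| and height MEC(Q_m) (the vertical gap between SMC and demand is zero at Q* and MEC at Q_m).
DWL = ½ × 27.4129 × 96.7674 = 1326.3375.

DWL = $1326.34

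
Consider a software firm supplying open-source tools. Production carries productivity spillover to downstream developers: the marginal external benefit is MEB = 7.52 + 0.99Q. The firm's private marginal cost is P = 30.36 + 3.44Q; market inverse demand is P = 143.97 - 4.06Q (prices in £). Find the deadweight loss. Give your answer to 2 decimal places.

DWL = £38.94

Market equilibrium (private): 30.36 + 3.44Q = 143.97 - 4.06Q → Q_m = 15.1480.
Social marginal cost = private MC − MEB = 22.84 + 2.45Q.
Set SMC = demand: 22.84 + 2.45Q = 143.97 - 4.06Q → Q* = 18.6068.
Height of the DWL triangle at Q_m is demand(Q_m) − SMC(Q_m) = MEB(Q_m) = 22.5165.
DWL = ½ × 3.4588 × 22.5165 = 38.9400.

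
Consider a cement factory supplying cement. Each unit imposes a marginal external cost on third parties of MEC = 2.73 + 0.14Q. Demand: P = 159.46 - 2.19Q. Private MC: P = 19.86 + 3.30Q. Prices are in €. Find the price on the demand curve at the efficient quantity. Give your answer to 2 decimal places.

Social marginal cost = private MC + MEC = 22.59 + 3.44Q.
Set SMC = demand: 22.59 + 3.44Q = 159.46 - 2.19Q → Q* = 24.3108.
Consumer price on the demand curve at Q*: 159.46 − 2.19×24.3108 = 106.2193.

P = €106.22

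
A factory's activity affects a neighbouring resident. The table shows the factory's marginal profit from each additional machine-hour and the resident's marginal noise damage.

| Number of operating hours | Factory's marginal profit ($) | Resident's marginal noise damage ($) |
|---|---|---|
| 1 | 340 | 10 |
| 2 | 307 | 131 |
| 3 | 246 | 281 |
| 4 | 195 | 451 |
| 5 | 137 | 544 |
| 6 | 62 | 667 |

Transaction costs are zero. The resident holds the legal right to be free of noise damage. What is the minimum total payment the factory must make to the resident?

$141

Efficient level: marginal profit ≥ marginal noise damage through level 2, so k* = 2.
With the resident holding the right, the factory must at least compensate total damage at k*: 10 + 131 = 141.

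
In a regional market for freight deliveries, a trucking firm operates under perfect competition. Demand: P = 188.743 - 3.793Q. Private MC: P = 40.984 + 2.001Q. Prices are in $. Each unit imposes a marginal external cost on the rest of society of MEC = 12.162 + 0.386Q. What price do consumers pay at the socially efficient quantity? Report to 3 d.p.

Social marginal cost = private MC + MEC = 53.146 + 2.387Q.
Set SMC = demand: 53.146 + 2.387Q = 188.743 - 3.793Q → Q* = 21.9413.
Consumer price on the demand curve at Q*: 188.743 − 3.793×21.9413 = 105.5196.

P = $105.520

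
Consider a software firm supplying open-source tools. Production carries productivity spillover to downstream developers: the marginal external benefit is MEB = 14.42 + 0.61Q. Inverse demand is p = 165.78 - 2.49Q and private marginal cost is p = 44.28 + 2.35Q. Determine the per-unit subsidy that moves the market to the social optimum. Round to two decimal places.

subsidy = 34.02 per unit

Social marginal cost = private MC − MEB = 29.86 + 1.74Q.
Set SMC = demand: 29.86 + 1.74Q = 165.78 - 2.49Q → Q* = 32.1324.
The Pigouvian subsidy equals MEB at Q*: 14.42 + 0.61×32.1324 = 34.0208.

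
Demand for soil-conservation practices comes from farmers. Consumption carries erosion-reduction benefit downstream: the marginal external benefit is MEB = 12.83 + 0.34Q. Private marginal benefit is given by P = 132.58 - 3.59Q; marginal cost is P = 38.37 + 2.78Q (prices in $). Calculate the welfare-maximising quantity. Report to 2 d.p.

Q* = 17.75

Social marginal benefit = demand + MEB = 145.41 - 3.25Q.
Set SMB = MC: 145.41 - 3.25Q = 38.37 + 2.78Q → Q* = 17.7512.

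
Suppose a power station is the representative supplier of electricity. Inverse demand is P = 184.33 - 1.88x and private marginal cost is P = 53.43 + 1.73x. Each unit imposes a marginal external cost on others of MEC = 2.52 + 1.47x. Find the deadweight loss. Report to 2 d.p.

Market equilibrium (private): 53.43 + 1.73x = 184.33 - 1.88x → x_m = 36.2604.
Social marginal cost = private MC + MEC = 55.95 + 3.20x.
Set SMC = demand: 55.95 + 3.20x = 184.33 - 1.88x → x* = 25.2717.
The loss is the area between SMC and demand from x* to x_m; with linear curves that's a triangle of height MEC(x_m).
DWL = ½ × 10.9887 × 55.8228 = 306.7100.

DWL = 306.71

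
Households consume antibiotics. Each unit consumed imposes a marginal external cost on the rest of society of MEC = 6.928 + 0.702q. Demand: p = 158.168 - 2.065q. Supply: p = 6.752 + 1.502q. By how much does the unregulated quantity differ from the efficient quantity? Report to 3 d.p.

Market equilibrium (private): 6.752 + 1.502q = 158.168 - 2.065q → q_m = 42.4491.
Social marginal benefit = demand − MEC = 151.240 - 2.767q.
Set SMB = MC: 151.240 - 2.767q = 6.752 + 1.502q → q* = 33.8459.
Gap = |42.4491 − 33.8459| = 8.6032.

8.603 units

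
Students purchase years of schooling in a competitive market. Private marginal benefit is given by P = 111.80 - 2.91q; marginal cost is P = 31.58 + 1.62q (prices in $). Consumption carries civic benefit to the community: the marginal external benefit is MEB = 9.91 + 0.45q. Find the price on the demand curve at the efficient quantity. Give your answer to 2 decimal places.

Social marginal benefit = demand + MEB = 121.71 - 2.46q.
Set SMB = MC: 121.71 - 2.46q = 31.58 + 1.62q → q* = 22.0907.
Consumer price on the demand curve at q*: 111.80 − 2.91×22.0907 = 47.5161.

P = $47.52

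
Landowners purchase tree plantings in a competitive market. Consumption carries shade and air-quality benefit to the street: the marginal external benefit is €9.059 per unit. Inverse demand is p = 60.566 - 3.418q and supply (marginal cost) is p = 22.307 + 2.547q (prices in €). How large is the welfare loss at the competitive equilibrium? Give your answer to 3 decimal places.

DWL = €6.879

Market equilibrium (private): 22.307 + 2.547q = 60.566 - 3.418q → q_m = 6.4139.
Social marginal benefit = demand + MEB = 69.625 - 3.418q.
Set SMB = MC: 69.625 - 3.418q = 22.307 + 2.547q → q* = 7.9326.
Height of the DWL triangle at q_m is SMB(q_m) − MC(q_m) = MEB(q_m) = 9.0590.
DWL = ½ × 1.5187 × 9.0590 = 6.8790.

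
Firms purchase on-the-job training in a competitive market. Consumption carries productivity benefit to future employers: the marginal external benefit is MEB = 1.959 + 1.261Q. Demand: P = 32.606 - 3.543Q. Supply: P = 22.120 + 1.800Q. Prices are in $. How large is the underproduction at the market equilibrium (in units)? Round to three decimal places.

Market equilibrium (private): 22.120 + 1.800Q = 32.606 - 3.543Q → Q_m = 1.9626.
Social marginal benefit = demand + MEB = 34.565 - 2.282Q.
Set SMB = MC: 34.565 - 2.282Q = 22.120 + 1.800Q → Q* = 3.0488.
Gap = |1.9626 − 3.0488| = 1.0862.

1.086 units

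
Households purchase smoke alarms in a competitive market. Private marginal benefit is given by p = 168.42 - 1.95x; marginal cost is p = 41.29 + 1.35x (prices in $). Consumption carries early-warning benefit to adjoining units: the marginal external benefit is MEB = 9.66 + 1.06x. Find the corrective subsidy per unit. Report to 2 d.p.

Social marginal benefit = demand + MEB = 178.08 - 0.89x.
Set SMB = MC: 178.08 - 0.89x = 41.29 + 1.35x → x* = 61.0670.
The Pigouvian subsidy equals MEB at x*: 9.66 + 1.06×61.0670 = 74.3910.

subsidy = $74.39 per unit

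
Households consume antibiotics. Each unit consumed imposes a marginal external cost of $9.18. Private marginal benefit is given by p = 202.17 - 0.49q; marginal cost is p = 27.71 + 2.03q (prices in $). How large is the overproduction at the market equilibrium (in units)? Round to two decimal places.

3.64 units

Market equilibrium (private): 27.71 + 2.03q = 202.17 - 0.49q → q_m = 69.2302.
Social marginal benefit = demand − MEC = 192.99 - 0.49q.
Set SMB = MC: 192.99 - 0.49q = 27.71 + 2.03q → q* = 65.5873.
Gap = |69.2302 − 65.5873| = 3.6429.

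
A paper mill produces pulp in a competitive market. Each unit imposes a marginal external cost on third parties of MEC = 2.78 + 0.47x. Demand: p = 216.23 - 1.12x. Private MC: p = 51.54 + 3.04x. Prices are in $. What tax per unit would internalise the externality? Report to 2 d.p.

Social marginal cost = private MC + MEC = 54.32 + 3.51x.
Set SMC = demand: 54.32 + 3.51x = 216.23 - 1.12x → x* = 34.9698.
The Pigouvian tax equals MEC at x*: 2.78 + 0.47×34.9698 = 19.2158.

tax = $19.22 per unit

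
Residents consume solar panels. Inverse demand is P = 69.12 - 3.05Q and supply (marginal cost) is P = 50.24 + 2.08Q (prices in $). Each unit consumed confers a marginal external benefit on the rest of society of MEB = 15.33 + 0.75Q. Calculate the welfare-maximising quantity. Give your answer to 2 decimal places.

Social marginal benefit = demand + MEB = 84.45 - 2.30Q.
Set SMB = MC: 84.45 - 2.30Q = 50.24 + 2.08Q → Q* = 7.8105.

Q* = 7.81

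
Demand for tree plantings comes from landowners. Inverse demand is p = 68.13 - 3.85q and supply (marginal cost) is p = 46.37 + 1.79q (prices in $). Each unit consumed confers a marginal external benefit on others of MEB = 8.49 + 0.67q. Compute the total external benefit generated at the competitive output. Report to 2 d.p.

$37.74

Market equilibrium (private): 46.37 + 1.79q = 68.13 - 3.85q → q_m = 3.8582.
Total external benefit = ∫₀^{q_m} (8.49 + 0.67q) dq = 8.49×3.8582 + ½×0.67×3.8582² = 37.7428.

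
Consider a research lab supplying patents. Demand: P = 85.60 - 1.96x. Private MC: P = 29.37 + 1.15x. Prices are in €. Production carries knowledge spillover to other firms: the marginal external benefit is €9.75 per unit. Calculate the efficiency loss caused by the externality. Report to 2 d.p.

DWL = €15.28

Market equilibrium (private): 29.37 + 1.15x = 85.60 - 1.96x → x_m = 18.0804.
Social marginal cost = private MC − MEB = 19.62 + 1.15x.
Set SMC = demand: 19.62 + 1.15x = 85.60 - 1.96x → x* = 21.2154.
Height of the DWL triangle at x_m is demand(x_m) − SMC(x_m) = MEB(x_m) = 9.7500.
DWL = ½ × 3.1350 × 9.7500 = 15.2831.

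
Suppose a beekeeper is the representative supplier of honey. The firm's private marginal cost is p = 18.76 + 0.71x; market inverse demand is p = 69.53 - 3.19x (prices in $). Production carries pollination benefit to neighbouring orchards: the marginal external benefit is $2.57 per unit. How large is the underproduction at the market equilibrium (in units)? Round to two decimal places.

Market equilibrium (private): 18.76 + 0.71x = 69.53 - 3.19x → x_m = 13.0179.
Social marginal cost = private MC − MEB = 16.19 + 0.71x.
Set SMC = demand: 16.19 + 0.71x = 69.53 - 3.19x → x* = 13.6769.
Gap = |13.0179 − 13.6769| = 0.6590.

0.66 units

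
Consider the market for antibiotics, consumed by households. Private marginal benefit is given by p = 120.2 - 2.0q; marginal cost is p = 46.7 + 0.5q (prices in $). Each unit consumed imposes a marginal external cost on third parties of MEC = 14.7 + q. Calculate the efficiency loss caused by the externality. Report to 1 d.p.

Market equilibrium (private): 46.7 + 0.5q = 120.2 - 2.0q → q_m = 29.4000.
Social marginal benefit = demand − MEC = 105.5 - 3.0q.
Set SMB = MC: 105.5 - 3.0q = 46.7 + 0.5q → q* = 16.8000.
The welfare-loss triangle has base |q_m − q*| and height MEC(q_m) (the vertical gap between SMB and MC is zero at q* and MEC at q_m).
DWL = ½ × 12.6000 × 44.1000 = 277.8300.

DWL = $277.8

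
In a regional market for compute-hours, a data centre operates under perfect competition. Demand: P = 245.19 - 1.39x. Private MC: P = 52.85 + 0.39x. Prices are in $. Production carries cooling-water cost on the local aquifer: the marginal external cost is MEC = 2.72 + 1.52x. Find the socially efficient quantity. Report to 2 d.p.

x* = 57.46

Social marginal cost = private MC + MEC = 55.57 + 1.91x.
Set SMC = demand: 55.57 + 1.91x = 245.19 - 1.39x → x* = 57.4606.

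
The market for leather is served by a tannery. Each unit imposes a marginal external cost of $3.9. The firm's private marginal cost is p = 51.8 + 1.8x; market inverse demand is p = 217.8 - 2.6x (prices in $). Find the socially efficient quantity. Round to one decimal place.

Social marginal cost = private MC + MEC = 55.7 + 1.8x.
Set SMC = demand: 55.7 + 1.8x = 217.8 - 2.6x → x* = 36.8409.

x* = 36.8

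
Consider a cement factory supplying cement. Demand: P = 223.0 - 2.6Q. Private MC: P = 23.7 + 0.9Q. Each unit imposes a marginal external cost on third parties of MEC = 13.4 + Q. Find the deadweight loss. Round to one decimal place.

Market equilibrium (private): 23.7 + 0.9Q = 223.0 - 2.6Q → Q_m = 56.9429.
Social marginal cost = private MC + MEC = 37.1 + 1.9Q.
Set SMC = demand: 37.1 + 1.9Q = 223.0 - 2.6Q → Q* = 41.3111.
Between Q* and Q_m the wedge SMC − demand runs linearly from 0 to MEC(Q_m), so the loss is a triangle.
DWL = ½ × 15.6318 × 70.3429 = 549.7931.

DWL = 549.8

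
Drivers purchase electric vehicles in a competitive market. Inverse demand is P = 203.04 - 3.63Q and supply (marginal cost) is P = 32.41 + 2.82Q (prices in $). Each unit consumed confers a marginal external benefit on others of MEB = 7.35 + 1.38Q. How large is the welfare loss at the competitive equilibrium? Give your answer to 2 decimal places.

DWL = $189.69

Market equilibrium (private): 32.41 + 2.82Q = 203.04 - 3.63Q → Q_m = 26.4543.
Social marginal benefit = demand + MEB = 210.39 - 2.25Q.
Set SMB = MC: 210.39 - 2.25Q = 32.41 + 2.82Q → Q* = 35.1045.
The welfare-loss triangle has base |Q_m − Q*| and height MEB(Q_m) (the vertical gap between SMB and MC is zero at Q* and MEB at Q_m).
DWL = ½ × 8.6502 × 43.8569 = 189.6855.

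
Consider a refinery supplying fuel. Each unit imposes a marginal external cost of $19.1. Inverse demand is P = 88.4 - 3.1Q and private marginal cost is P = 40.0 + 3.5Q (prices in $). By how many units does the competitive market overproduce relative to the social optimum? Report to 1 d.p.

2.9 units

Market equilibrium (private): 40.0 + 3.5Q = 88.4 - 3.1Q → Q_m = 7.3333.
Social marginal cost = private MC + MEC = 59.1 + 3.5Q.
Set SMC = demand: 59.1 + 3.5Q = 88.4 - 3.1Q → Q* = 4.4394.
Gap = |7.3333 − 4.4394| = 2.8939.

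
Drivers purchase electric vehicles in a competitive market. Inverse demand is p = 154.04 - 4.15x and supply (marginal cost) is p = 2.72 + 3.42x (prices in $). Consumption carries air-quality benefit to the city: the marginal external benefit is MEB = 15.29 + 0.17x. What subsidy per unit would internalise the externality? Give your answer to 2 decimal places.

Social marginal benefit = demand + MEB = 169.33 - 3.98x.
Set SMB = MC: 169.33 - 3.98x = 2.72 + 3.42x → x* = 22.5149.
The Pigouvian subsidy equals MEB at x*: 15.29 + 0.17×22.5149 = 19.1175.

subsidy = $19.12 per unit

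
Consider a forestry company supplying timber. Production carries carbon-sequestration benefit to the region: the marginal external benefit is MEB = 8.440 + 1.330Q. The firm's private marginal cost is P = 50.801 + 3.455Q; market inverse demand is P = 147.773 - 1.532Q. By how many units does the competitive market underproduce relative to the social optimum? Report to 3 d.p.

Market equilibrium (private): 50.801 + 3.455Q = 147.773 - 1.532Q → Q_m = 19.4450.
Social marginal cost = private MC − MEB = 42.361 + 2.125Q.
Set SMC = demand: 42.361 + 2.125Q = 147.773 - 1.532Q → Q* = 28.8247.
Gap = |19.4450 − 28.8247| = 9.3797.

9.380 units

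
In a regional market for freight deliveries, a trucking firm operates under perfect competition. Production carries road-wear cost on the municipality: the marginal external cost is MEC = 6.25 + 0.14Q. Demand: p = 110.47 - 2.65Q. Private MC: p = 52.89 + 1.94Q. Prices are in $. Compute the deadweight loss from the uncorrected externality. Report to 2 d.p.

Market equilibrium (private): 52.89 + 1.94Q = 110.47 - 2.65Q → Q_m = 12.5447.
Social marginal cost = private MC + MEC = 59.14 + 2.08Q.
Set SMC = demand: 59.14 + 2.08Q = 110.47 - 2.65Q → Q* = 10.8520.
Height of the DWL triangle at Q_m is SMC(Q_m) − demand(Q_m) = MEC(Q_m) = 8.0063.
DWL = ½ × 1.6927 × 8.0063 = 6.7761.

DWL = $6.78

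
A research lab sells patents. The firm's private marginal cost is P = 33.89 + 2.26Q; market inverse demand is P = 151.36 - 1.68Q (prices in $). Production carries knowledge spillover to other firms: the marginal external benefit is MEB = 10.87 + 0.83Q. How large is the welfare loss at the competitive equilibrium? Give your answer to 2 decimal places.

DWL = $203.94

Market equilibrium (private): 33.89 + 2.26Q = 151.36 - 1.68Q → Q_m = 29.8147.
Social marginal cost = private MC − MEB = 23.02 + 1.43Q.
Set SMC = demand: 23.02 + 1.43Q = 151.36 - 1.68Q → Q* = 41.2669.
The welfare-loss triangle has base |Q_m − Q*| and height MEB(Q_m) (the vertical gap between SMC and demand is zero at Q* and MEB at Q_m).
DWL = ½ × 11.4522 × 35.6162 = 203.9419.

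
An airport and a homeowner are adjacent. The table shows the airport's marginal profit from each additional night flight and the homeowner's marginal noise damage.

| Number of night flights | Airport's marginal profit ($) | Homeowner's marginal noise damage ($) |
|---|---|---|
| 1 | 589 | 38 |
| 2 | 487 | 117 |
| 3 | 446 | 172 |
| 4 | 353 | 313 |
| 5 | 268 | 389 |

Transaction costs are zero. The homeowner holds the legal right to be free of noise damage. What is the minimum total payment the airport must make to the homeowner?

$640

Efficient level: marginal profit ≥ marginal noise damage through level 4, so k* = 4.
With the homeowner holding the right, the airport must at least compensate total damage at k*: 38 + 117 + 172 + 313 = 640.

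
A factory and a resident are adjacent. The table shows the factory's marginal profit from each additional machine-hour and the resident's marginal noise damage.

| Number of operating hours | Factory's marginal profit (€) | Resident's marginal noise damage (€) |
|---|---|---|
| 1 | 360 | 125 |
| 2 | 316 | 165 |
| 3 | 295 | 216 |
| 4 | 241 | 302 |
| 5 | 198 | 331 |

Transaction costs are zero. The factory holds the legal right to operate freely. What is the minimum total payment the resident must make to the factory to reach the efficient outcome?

€439

Left alone the factory would choose level 5 (marginal profit stays positive).
Efficient level: k* = 3 (marginal profit ≥ marginal noise damage through 3).
The resident must at least cover the factory's forgone profit from cutting 5→3: 241 + 198 = 439.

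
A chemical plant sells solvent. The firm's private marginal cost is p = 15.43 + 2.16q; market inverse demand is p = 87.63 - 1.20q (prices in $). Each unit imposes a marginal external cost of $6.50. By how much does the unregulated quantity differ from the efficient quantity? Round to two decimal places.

Market equilibrium (private): 15.43 + 2.16q = 87.63 - 1.20q → q_m = 21.4881.
Social marginal cost = private MC + MEC = 21.93 + 2.16q.
Set SMC = demand: 21.93 + 2.16q = 87.63 - 1.20q → q* = 19.5536.
Gap = |21.4881 − 19.5536| = 1.9345.

1.93 units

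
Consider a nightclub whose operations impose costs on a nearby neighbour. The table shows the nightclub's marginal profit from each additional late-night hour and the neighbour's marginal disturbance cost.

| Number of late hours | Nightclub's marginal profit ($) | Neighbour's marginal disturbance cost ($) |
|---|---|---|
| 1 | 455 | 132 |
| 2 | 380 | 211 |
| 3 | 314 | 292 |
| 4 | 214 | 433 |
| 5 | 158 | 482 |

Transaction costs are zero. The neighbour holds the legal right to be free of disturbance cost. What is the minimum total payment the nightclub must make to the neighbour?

Efficient level: marginal profit ≥ marginal disturbance cost through level 3, so k* = 3.
With the neighbour holding the right, the nightclub must at least compensate total damage at k*: 132 + 211 + 292 = 635.

$635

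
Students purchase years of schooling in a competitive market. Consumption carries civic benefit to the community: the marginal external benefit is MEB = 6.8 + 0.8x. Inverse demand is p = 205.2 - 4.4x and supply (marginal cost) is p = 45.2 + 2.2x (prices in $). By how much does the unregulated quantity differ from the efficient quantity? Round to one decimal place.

4.5 units

Market equilibrium (private): 45.2 + 2.2x = 205.2 - 4.4x → x_m = 24.2424.
Social marginal benefit = demand + MEB = 212.0 - 3.6x.
Set SMB = MC: 212.0 - 3.6x = 45.2 + 2.2x → x* = 28.7586.
Gap = |24.2424 − 28.7586| = 4.5162.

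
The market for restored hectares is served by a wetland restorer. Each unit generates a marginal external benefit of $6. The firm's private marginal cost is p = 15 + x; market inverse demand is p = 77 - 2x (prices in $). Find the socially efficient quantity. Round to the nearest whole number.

Social marginal cost = private MC − MEB = 9 + x.
Set SMC = demand: 9 + x = 77 - 2x → x* = 22.6667.

x* = 23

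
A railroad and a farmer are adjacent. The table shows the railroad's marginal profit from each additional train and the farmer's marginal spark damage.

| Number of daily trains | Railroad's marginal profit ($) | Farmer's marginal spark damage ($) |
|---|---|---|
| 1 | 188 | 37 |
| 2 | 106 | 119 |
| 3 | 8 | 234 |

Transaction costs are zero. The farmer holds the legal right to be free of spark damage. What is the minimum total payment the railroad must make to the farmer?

$37

Efficient level: marginal profit ≥ marginal spark damage through level 1, so k* = 1.
With the farmer holding the right, the railroad must at least compensate total damage at k*: 37 = 37.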